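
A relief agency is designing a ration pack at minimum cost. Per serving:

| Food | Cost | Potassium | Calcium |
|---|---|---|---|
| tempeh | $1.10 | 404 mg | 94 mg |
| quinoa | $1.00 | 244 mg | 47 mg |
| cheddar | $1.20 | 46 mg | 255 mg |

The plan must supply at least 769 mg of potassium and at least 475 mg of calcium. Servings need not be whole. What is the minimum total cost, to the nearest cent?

At the optimum either one food covers both requirements or two foods hit both targets exactly; no other combination can be cheaper.
tempeh only: max(769/404, 475/94) = 5.053 servings → $5.56.
quinoa only: max(769/244, 475/47) = 10.11 servings → $10.11.
cheddar only: max(769/46, 475/255) = 16.72 servings → $20.06.
tempeh + quinoa with both targets exact would need a negative amount; discard.
tempeh + cheddar with both tight: 1.765 servings and 1.212 servings → $3.40.
quinoa + cheddar with both tight: 2.901 servings and 1.328 servings → $4.49.
The minimum over all feasible corners is $3.40.

$3.40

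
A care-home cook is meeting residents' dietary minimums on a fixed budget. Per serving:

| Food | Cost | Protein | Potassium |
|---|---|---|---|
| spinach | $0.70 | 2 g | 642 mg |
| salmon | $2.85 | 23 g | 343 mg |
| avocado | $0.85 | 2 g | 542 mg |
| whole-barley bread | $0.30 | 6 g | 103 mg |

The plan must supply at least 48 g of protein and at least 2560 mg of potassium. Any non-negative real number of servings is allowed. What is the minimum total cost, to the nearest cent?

$4.11

Check every corner: each single food scaled to meet both minima, and each pair solved so both constraints bind.
spinach only: max(48/2, 2560/642) = 24 servings → $16.80.
salmon only: max(48/23, 2560/343) = 7.464 servings → $21.27.
avocado only: max(48/2, 2560/542) = 24 servings → $20.40.
whole-barley bread only: max(48/6, 2560/103) = 24.85 servings → $7.46.
spinach + salmon with both tight: 3.013 servings and 1.825 servings → $7.31.
spinach + avocado: the both-tight solution has a negative serving — not a feasible corner.
spinach + whole-barley bread with both tight: 2.857 servings and 7.048 servings → $4.11.
salmon + avocado with both tight: 1.774 servings and 3.601 servings → $8.12.
salmon + whole-barley bread: intersection lies outside the first quadrant.
avocado + whole-barley bread with both tight: 3.42 servings and 6.86 servings → $4.96.
The minimum over all feasible corners is $4.11.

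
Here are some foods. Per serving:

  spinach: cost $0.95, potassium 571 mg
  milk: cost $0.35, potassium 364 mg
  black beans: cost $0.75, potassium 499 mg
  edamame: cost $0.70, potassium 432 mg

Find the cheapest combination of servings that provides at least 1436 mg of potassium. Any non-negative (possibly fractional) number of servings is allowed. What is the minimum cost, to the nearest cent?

$1.38

Cost per mg of potassium: milk $0.0010, black beans $0.0015, edamame $0.0016, spinach $0.0017.
With no serving limits, use only milk: 1436 mg / 364 mg = 3.945 servings × $0.35 = $1.38.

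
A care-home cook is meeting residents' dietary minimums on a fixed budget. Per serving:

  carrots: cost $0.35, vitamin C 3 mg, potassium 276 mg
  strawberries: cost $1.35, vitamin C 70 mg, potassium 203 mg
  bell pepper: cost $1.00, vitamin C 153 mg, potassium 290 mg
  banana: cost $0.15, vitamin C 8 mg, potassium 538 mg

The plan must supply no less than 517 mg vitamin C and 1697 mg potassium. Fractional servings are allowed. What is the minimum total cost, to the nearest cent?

$3.51

An LP optimum is at a vertex; with two nutrient constraints at most two foods are used. Check each candidate.
carrots only: max(517/3, 1697/276) = 172.3 servings → $60.32.
strawberries only: max(517/70, 1697/203) = 8.36 servings → $11.29.
bell pepper only: max(517/153, 1697/290) = 5.852 servings → $5.85.
banana only: max(517/8, 1697/538) = 64.62 servings → $9.69.
carrots + strawberries with both tight: 0.7396 servings and 7.354 servings → $10.19.
carrots + bell pepper with both tight: 2.653 servings and 3.327 servings → $4.26.
carrots + banana with both targets exact would need a negative amount; discard.
strawberries + bell pepper with both targets exact would need a negative amount; discard.
strawberries + banana with both tight: 7.342 servings and 0.384 servings → $9.97.
bell pepper + banana with both tight: 3.307 servings and 1.371 servings → $3.51.
So the least-cost plan costs $3.51.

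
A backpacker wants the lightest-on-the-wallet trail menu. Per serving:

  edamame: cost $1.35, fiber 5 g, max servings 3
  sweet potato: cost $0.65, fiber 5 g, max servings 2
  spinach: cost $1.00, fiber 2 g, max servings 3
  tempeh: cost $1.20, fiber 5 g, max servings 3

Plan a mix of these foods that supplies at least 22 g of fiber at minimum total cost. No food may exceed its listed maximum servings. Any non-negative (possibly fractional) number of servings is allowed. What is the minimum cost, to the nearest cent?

Cost per g of fiber: sweet potato $0.1300, tempeh $0.2400, edamame $0.2700, spinach $0.5000.
Take 2 servings of sweet potato: +10.0 g fiber for $1.30 (total $1.30, still need 12.0 g).
Take 2.4 servings of tempeh: +12.0 g fiber for $2.88 (total $4.18, still need 0.0 g).
Filling from the cheapest source first is optimal under one linear minimum: $4.18.

$4.18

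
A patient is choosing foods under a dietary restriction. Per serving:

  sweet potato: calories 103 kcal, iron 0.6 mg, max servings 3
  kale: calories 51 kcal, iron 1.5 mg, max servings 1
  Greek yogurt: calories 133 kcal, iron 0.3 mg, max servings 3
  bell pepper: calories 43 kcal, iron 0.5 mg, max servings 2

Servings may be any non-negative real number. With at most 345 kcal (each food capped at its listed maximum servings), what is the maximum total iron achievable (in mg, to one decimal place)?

3.7 mg

Iron per kcal: kale 0.02941, bell pepper 0.01163, sweet potato 0.005825, Greek yogurt 0.002256.
Take 1 serving of kale: uses 51 kcal, +1.5 mg iron (running total 1.5 mg).
Take 2 servings of bell pepper: uses 86 kcal, +1.0 mg iron (running total 2.5 mg).
Take 2.019 servings of sweet potato: uses 208 kcal, +1.2 mg iron (running total 3.7 mg).
Filling greedily by iron-per-kcal is optimal for one linear limit, giving 3.7 mg.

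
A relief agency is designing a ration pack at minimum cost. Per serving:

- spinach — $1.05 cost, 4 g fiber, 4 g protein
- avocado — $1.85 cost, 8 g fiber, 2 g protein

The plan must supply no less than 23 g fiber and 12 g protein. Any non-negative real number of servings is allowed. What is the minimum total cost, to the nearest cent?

$5.58

Two binding constraints pin down two serving amounts, so the optimal mix uses at most two foods. The candidates are each food alone (scaled to the tighter of fiber/protein) and each pair with both constraints tight.
spinach only: max(23/4, 12/4) = 5.75 servings → $6.04.
avocado only: max(23/8, 12/2) = 6 servings → $11.10.
spinach + avocado with both tight: 2.083 servings and 1.833 servings → $5.58.
Cheapest feasible corner: $5.58.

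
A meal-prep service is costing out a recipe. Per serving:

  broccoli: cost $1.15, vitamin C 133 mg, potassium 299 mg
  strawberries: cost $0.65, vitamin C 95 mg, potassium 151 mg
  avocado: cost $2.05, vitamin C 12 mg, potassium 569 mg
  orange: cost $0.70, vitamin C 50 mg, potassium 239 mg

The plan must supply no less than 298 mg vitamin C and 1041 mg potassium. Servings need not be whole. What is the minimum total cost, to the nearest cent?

broccoli only: max(298/133, 1041/299) = 3.482 servings → $4.00.
strawberries only: max(298/95, 1041/151) = 6.894 servings → $4.48.
avocado only: max(298/12, 1041/569) = 24.83 servings → $50.91.
orange only: max(298/50, 1041/239) = 5.96 servings → $4.17.
broccoli + strawberries: the both-tight solution has a negative serving — not a feasible corner.
broccoli + avocado with both tight: 2.179 servings and 0.6846 servings → $3.91.
broccoli + orange with both tight: 1.139 servings and 2.931 servings → $3.36.
strawberries + avocado with both tight: 3.007 servings and 1.032 servings → $4.07.
strawberries + orange with both tight: 1.265 servings and 3.556 servings → $3.31.
avocado + orange with both targets exact would need a negative amount; discard.
Cheapest feasible corner: $3.31.

$3.31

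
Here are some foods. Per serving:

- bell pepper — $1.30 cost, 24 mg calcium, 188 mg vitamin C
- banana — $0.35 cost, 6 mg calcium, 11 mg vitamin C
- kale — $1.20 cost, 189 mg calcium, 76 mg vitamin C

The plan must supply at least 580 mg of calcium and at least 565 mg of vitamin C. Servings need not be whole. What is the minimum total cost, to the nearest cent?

$5.82

Two binding constraints pin down two serving amounts, so the optimal mix uses at most two foods. The candidates are each food alone (scaled to the tighter of calcium/vitamin C) and each pair with both constraints tight.
bell pepper only: max(580/24, 565/188) = 24.17 servings → $31.42.
banana only: max(580/6, 565/11) = 96.67 servings → $33.83.
kale only: max(580/189, 565/76) = 7.434 servings → $8.92.
bell pepper + banana: intersection lies outside the first quadrant.
bell pepper + kale with both tight: 1.86 servings and 2.833 servings → $5.82.
banana + kale with both tight: 38.64 servings and 1.842 servings → $15.73.
The minimum over all feasible corners is $5.82.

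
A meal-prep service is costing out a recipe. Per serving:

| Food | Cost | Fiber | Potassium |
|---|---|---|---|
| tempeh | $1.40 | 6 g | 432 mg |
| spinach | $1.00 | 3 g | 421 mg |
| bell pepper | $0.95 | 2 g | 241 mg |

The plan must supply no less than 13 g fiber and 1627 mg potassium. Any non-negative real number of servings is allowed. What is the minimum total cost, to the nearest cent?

An LP optimum is at a vertex; with two nutrient constraints at most two foods are used. Check each candidate.
tempeh only: max(13/6, 1627/432) = 3.766 servings → $5.27.
spinach only: max(13/3, 1627/421) = 4.333 servings → $4.33.
bell pepper only: max(13/2, 1627/241) = 6.751 servings → $6.41.
tempeh + spinach with both tight: 0.4813 servings and 3.371 servings → $4.04.
tempeh + bell pepper with both targets exact would need a negative amount; discard.
spinach + bell pepper with both tight: 1.017 servings and 4.975 servings → $5.74.
Cheapest feasible corner: $4.04.

$4.04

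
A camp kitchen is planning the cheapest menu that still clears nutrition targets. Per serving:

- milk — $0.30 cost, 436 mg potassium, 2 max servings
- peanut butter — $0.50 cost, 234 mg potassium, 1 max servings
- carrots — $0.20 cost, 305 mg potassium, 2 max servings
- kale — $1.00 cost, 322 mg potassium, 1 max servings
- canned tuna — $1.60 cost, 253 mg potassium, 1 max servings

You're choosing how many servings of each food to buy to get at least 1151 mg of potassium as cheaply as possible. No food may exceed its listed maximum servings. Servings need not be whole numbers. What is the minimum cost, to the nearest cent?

$0.77

Cost per mg of potassium: carrots $0.0007, milk $0.0007, peanut butter $0.0021, kale $0.0031, canned tuna $0.0063.
Take 2 servings of carrots: +610.0 mg potassium for $0.40 (total $0.40, still need 541.0 mg).
Take 1.241 servings of milk: +541.0 mg potassium for $0.37 (total $0.77, still need 0.0 mg).
Filling from the cheapest source first is optimal under one linear minimum: $0.77.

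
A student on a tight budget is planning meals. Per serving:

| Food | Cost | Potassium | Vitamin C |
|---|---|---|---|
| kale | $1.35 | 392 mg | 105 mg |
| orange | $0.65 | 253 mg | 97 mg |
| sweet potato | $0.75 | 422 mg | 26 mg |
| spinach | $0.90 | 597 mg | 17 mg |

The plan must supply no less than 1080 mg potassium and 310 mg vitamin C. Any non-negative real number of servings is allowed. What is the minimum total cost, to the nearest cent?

$2.46

kale only: max(1080/392, 310/105) = 2.952 servings → $3.99.
orange only: max(1080/253, 310/97) = 4.269 servings → $2.77.
sweet potato only: max(1080/422, 310/26) = 11.92 servings → $8.94.
spinach only: max(1080/597, 310/17) = 18.24 servings → $16.41.
kale + orange with both tight: 2.298 servings and 0.7086 servings → $3.56.
kale + sweet potato: the both-tight solution has a negative serving — not a feasible corner.
kale + spinach: the both-tight solution has a negative serving — not a feasible corner.
orange + sweet potato with both tight: 2.99 servings and 0.7664 servings → $2.52.
orange + spinach with both tight: 3.11 servings and 0.4912 servings → $2.46.
sweet potato + spinach with both targets exact would need a negative amount; discard.
Cheapest feasible corner: $2.46.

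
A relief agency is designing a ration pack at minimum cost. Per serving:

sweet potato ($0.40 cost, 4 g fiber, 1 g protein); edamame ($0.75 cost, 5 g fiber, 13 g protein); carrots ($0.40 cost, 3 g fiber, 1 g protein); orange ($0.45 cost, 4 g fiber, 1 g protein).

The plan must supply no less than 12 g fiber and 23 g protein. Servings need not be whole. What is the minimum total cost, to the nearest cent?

$1.63

sweet potato only: max(12/4, 23/1) = 23 servings → $9.20.
edamame only: max(12/5, 23/13) = 2.4 servings → $1.80.
carrots only: max(12/3, 23/1) = 23 servings → $9.20.
orange only: max(12/4, 23/1) = 23 servings → $10.35.
sweet potato + edamame with both tight: 0.8723 servings and 1.702 servings → $1.63.
sweet potato + carrots: the both-tight solution has a negative serving — not a feasible corner.
sweet potato + orange (both tight): parallel constraints — no distinct corner.
edamame + carrots with both tight: 1.676 servings and 1.206 servings → $1.74.
edamame + orange with both tight: 1.702 servings and 0.8723 servings → $1.67.
carrots + orange with both targets exact would need a negative amount; discard.
The minimum over all feasible corners is $1.63.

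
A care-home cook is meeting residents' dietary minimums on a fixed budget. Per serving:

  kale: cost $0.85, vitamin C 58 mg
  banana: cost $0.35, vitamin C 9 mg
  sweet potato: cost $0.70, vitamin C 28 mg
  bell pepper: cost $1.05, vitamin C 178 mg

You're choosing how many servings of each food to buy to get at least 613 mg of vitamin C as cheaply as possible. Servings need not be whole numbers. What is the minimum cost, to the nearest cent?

Cost per mg of vitamin C: bell pepper $0.0059, kale $0.0147, sweet potato $0.0250, banana $0.0389.
With no serving limits, use only bell pepper: 613 mg / 178 mg = 3.444 servings × $1.05 = $3.62.

$3.62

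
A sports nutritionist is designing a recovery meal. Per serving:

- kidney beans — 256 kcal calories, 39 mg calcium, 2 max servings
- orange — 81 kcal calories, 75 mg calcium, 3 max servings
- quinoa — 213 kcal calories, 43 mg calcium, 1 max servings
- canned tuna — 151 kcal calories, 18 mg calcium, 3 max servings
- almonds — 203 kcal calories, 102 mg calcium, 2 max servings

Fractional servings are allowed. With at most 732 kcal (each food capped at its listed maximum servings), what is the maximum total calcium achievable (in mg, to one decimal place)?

445.8 mg

Calcium per kcal: orange 0.9259, almonds 0.5025, quinoa 0.2019, kidney beans 0.1523, canned tuna 0.1192.
Take 3 servings of orange: uses 243 kcal, +225.0 mg calcium (running total 225.0 mg).
Take 2 servings of almonds: uses 406 kcal, +204.0 mg calcium (running total 429.0 mg).
Take 0.3897 servings of quinoa: uses 83 kcal, +16.8 mg calcium (running total 445.8 mg).
Filling greedily by calcium-per-kcal is optimal for one linear limit, giving 445.8 mg.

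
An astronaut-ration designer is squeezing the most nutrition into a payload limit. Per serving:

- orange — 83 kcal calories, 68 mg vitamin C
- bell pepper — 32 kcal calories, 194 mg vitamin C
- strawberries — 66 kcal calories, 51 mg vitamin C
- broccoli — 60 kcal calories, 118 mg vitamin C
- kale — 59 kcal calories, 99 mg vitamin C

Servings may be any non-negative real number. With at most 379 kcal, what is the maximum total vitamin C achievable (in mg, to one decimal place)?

2297.7 mg

Vitamin C per kcal: bell pepper 6.062, broccoli 1.967, kale 1.678, orange 0.8193, strawberries 0.7727.
With no serving limits, spend the whole calories allowance on bell pepper: 379 kcal / 32 kcal × 194 mg = 2297.7 mg.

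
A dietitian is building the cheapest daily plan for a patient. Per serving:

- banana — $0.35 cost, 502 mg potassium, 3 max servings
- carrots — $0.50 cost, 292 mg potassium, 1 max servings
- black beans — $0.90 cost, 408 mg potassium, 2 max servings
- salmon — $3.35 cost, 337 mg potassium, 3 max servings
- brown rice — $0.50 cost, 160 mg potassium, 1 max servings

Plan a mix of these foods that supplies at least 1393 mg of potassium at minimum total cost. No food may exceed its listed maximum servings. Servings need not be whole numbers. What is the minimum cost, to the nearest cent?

$0.97

Cost per mg of potassium: banana $0.0007, carrots $0.0017, black beans $0.0022, brown rice $0.0031, salmon $0.0099.
Take 2.775 servings of banana: +1393.0 mg potassium for $0.97 (total $0.97, still need 0.0 mg).
Greedy by cheapest-per-mg is optimal for a single linear constraint, so the minimum cost is $0.97.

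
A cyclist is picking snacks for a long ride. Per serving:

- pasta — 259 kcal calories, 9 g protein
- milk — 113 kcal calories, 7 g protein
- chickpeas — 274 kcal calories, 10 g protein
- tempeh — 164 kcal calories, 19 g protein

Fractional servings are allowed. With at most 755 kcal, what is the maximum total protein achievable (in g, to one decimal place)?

87.5 g

Protein per kcal: tempeh 0.1159, milk 0.06195, chickpeas 0.0365, pasta 0.03475.
With no serving limits, spend the whole calories allowance on tempeh: 755 kcal / 164 kcal × 19 g = 87.5 g.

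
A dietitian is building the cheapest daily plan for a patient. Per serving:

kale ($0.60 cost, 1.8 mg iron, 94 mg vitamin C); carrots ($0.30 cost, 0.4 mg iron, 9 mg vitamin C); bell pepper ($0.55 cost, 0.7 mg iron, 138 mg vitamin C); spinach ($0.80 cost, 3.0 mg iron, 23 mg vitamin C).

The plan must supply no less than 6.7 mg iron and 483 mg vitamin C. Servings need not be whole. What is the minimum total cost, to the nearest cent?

At the optimum either one food covers both requirements or two foods hit both targets exactly; no other combination can be cheaper.
kale only: max(6.7/1.8, 483/94) = 5.138 servings → $3.08.
carrots only: max(6.7/0.4, 483/9) = 53.67 servings → $16.10.
bell pepper only: max(6.7/0.7, 483/138) = 9.571 servings → $5.26.
spinach only: max(6.7/3.0, 483/23) = 21 servings → $16.80.
kale + carrots: the both-tight solution has a negative serving — not a feasible corner.
kale + bell pepper with both tight: 3.212 servings and 1.312 servings → $2.65.
kale + spinach with both targets exact would need a negative amount; discard.
carrots + bell pepper with both tight: 11.99 servings and 2.718 servings → $5.09.
carrots + spinach: the both-tight solution has a negative serving — not a feasible corner.
bell pepper + spinach with both tight: 3.254 servings and 1.474 servings → $2.97.
So the least-cost plan costs $2.65.

$2.65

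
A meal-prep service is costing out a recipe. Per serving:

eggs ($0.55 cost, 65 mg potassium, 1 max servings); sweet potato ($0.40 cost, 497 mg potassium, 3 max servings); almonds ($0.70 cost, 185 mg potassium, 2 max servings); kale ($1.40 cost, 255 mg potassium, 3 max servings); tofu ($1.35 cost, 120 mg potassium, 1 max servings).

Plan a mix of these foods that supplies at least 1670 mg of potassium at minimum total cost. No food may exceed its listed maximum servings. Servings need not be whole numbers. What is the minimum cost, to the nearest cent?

$1.88

Cost per mg of potassium: sweet potato $0.0008, almonds $0.0038, kale $0.0055, eggs $0.0085, tofu $0.0112.
Take 3 servings of sweet potato: +1491.0 mg potassium for $1.20 (total $1.20, still need 179.0 mg).
Take 0.9676 servings of almonds: +179.0 mg potassium for $0.68 (total $1.88, still need 0.0 mg).
Greedy by cheapest-per-mg is optimal for a single linear constraint, so the minimum cost is $1.88.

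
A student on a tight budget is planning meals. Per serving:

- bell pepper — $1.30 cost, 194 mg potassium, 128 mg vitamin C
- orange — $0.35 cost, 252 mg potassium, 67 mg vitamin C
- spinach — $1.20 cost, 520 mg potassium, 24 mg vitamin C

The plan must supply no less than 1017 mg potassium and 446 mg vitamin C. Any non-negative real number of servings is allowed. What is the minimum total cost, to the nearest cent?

This is a tiny linear program; its minimum lies at a vertex of the feasible set. List the vertices and price them.
bell pepper only: max(1017/194, 446/128) = 5.242 servings → $6.81.
orange only: max(1017/252, 446/67) = 6.657 servings → $2.33.
spinach only: max(1017/520, 446/24) = 18.58 servings → $22.30.
bell pepper + orange with both tight: 2.298 servings and 2.267 servings → $3.78.
bell pepper + spinach with both tight: 3.352 servings and 0.7052 servings → $5.20.
orange + spinach: the both-tight solution has a negative serving — not a feasible corner.
The minimum over all feasible corners is $2.33.

$2.33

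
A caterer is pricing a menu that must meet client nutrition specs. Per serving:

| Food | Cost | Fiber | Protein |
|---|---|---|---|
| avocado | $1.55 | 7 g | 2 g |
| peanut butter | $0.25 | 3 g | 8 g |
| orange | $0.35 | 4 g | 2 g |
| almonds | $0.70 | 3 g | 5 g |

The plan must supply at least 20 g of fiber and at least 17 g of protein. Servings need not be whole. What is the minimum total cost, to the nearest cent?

$1.67

For a min-cost LP with two ≥-constraints, a basic feasible solution has at most two positive variables.
avocado only: max(20/7, 17/2) = 8.5 servings → $13.18.
peanut butter only: max(20/3, 17/8) = 6.667 servings → $1.67.
orange only: max(20/4, 17/2) = 8.5 servings → $2.98.
almonds only: max(20/3, 17/5) = 6.667 servings → $4.67.
avocado + peanut butter with both tight: 2.18 servings and 1.58 servings → $3.77.
avocado + orange with both targets exact would need a negative amount; discard.
avocado + almonds with both tight: 1.69 servings and 2.724 servings → $4.53.
peanut butter + orange with both tight: 1.077 servings and 4.192 servings → $1.74.
peanut butter + almonds: the both-tight solution has a negative serving — not a feasible corner.
orange + almonds with both tight: 3.5 servings and 2 servings → $2.62.
Cheapest feasible corner: $1.67.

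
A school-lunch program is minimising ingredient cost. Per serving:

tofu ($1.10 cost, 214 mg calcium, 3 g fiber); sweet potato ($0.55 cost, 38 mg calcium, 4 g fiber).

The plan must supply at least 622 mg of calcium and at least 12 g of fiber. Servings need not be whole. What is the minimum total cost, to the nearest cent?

$3.53

Compare the cost at each extreme point of the feasible region.
tofu only: max(622/214, 12/3) = 4 servings → $4.40.
sweet potato only: max(622/38, 12/4) = 16.37 servings → $9.00.
tofu + sweet potato with both tight: 2.739 servings and 0.9461 servings → $3.53.
So the least-cost plan costs $3.53.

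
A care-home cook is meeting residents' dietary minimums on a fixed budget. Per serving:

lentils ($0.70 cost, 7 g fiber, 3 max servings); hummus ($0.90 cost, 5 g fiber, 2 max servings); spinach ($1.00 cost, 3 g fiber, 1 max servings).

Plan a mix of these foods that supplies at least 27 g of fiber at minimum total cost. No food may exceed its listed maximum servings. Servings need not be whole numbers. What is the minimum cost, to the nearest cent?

Cost per g of fiber: lentils $0.1000, hummus $0.1800, spinach $0.3333.
Take 3 servings of lentils: +21.0 g fiber for $2.10 (total $2.10, still need 6.0 g).
Take 1.2 servings of hummus: +6.0 g fiber for $1.08 (total $3.18, still need 0.0 g).
Greedy by cheapest-per-g is optimal for a single linear constraint, so the minimum cost is $3.18.

$3.18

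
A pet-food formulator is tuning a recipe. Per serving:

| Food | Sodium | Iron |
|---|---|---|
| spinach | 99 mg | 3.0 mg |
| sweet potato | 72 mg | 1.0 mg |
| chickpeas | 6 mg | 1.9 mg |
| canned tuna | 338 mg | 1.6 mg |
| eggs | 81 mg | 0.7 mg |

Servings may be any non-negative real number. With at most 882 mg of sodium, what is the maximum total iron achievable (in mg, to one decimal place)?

279.3 mg

Iron per mg sodium: chickpeas 0.3167, spinach 0.0303, sweet potato 0.01389, eggs 0.008642, canned tuna 0.004734.
With no serving limits, spend the whole sodium allowance on chickpeas: 882 mg / 6 mg × 1.9 mg = 279.3 mg.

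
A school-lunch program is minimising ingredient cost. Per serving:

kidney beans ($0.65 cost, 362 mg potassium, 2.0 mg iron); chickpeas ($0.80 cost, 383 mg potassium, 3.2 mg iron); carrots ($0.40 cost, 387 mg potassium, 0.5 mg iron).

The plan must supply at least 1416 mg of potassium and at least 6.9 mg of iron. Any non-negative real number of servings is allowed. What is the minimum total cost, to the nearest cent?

For a min-cost LP with two ≥-constraints, a basic feasible solution has at most two positive variables.
kidney beans only: max(1416/362, 6.9/2.0) = 3.912 servings → $2.54.
chickpeas only: max(1416/383, 6.9/3.2) = 3.697 servings → $2.96.
carrots only: max(1416/387, 6.9/0.5) = 13.8 servings → $5.52.
kidney beans + chickpeas: intersection lies outside the first quadrant.
kidney beans + carrots with both tight: 3.309 servings and 0.5636 servings → $2.38.
chickpeas + carrots with both tight: 1.874 servings and 1.804 servings → $2.22.
The minimum over all feasible corners is $2.22.

$2.22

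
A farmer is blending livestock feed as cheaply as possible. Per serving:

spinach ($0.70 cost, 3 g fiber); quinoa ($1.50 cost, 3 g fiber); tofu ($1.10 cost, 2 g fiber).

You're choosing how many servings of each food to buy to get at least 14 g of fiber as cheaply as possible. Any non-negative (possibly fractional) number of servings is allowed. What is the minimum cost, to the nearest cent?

$3.27

Cost per g of fiber: spinach $0.2333, quinoa $0.5000, tofu $0.5500.
With no serving limits, use only spinach: 14 g / 3 g = 4.667 servings × $0.70 = $3.27.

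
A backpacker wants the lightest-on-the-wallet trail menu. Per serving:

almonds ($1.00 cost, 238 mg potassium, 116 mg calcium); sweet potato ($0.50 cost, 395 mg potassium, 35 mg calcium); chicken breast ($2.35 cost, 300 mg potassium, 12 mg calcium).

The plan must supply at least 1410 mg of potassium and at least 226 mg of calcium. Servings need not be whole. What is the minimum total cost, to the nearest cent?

$2.53

almonds only: max(1410/238, 226/116) = 5.924 servings → $5.92.
sweet potato only: max(1410/395, 226/35) = 6.457 servings → $3.23.
chicken breast only: max(1410/300, 226/12) = 18.83 servings → $44.26.
almonds + sweet potato with both tight: 1.065 servings and 2.928 servings → $2.53.
almonds + chicken breast with both tight: 1.593 servings and 3.436 servings → $9.67.
sweet potato + chicken breast: the both-tight solution has a negative serving — not a feasible corner.
Cheapest feasible corner: $2.53.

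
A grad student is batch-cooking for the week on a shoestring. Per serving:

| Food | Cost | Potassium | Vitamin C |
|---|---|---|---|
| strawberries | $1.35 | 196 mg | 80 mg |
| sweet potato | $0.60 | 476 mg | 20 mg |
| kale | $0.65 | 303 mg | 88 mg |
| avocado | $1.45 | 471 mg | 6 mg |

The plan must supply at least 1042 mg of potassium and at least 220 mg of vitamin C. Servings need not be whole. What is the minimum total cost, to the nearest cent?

Check every corner: each single food scaled to meet both minima, and each pair solved so both constraints bind.
strawberries only: max(1042/196, 220/80) = 5.316 servings → $7.18.
sweet potato only: max(1042/476, 220/20) = 11 servings → $6.60.
kale only: max(1042/303, 220/88) = 3.439 servings → $2.24.
avocado only: max(1042/471, 220/6) = 36.67 servings → $53.17.
strawberries + sweet potato with both tight: 2.456 servings and 1.178 servings → $4.02.
strawberries + kale: intersection lies outside the first quadrant.
strawberries + avocado with both tight: 2.667 servings and 1.102 servings → $5.20.
sweet potato + kale with both tight: 0.6988 servings and 2.341 servings → $1.94.
sweet potato + avocado: the both-tight solution has a negative serving — not a feasible corner.
kale + avocado with both tight: 2.457 servings and 0.6317 servings → $2.51.
The minimum over all feasible corners is $1.94.

$1.94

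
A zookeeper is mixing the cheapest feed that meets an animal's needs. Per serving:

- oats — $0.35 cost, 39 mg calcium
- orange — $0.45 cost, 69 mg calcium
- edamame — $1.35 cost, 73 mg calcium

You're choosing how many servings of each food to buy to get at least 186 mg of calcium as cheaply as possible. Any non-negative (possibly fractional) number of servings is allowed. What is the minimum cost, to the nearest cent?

Cost per mg of calcium: orange $0.0065, oats $0.0090, edamame $0.0185.
With no serving limits, use only orange: 186 mg / 69 mg = 2.696 servings × $0.45 = $1.21.

$1.21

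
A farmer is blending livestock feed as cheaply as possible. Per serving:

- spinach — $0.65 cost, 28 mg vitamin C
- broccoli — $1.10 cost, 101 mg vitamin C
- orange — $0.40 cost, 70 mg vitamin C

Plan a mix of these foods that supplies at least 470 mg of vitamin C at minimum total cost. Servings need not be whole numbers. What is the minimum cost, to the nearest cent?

Cost per mg of vitamin C: orange $0.0057, broccoli $0.0109, spinach $0.0232.
With no serving limits, use only orange: 470 mg / 70 mg = 6.714 servings × $0.40 = $2.69.

$2.69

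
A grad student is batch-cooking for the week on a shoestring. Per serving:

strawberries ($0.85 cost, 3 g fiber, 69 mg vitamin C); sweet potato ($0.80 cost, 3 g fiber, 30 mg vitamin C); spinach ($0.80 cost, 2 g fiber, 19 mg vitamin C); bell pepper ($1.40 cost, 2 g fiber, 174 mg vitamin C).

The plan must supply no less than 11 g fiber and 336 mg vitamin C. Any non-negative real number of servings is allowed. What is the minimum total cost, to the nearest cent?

At the optimum either one food covers both requirements or two foods hit both targets exactly; no other combination can be cheaper.
strawberries only: max(11/3, 336/69) = 4.87 servings → $4.14.
sweet potato only: max(11/3, 336/30) = 11.2 servings → $8.96.
spinach only: max(11/2, 336/19) = 17.68 servings → $14.15.
bell pepper only: max(11/2, 336/174) = 5.5 servings → $7.70.
strawberries + sweet potato with both targets exact would need a negative amount; discard.
strawberries + spinach with both targets exact would need a negative amount; discard.
strawberries + bell pepper with both tight: 3.234 servings and 0.6484 servings → $3.66.
sweet potato + spinach: intersection lies outside the first quadrant.
sweet potato + bell pepper with both tight: 2.688 servings and 1.468 servings → $4.21.
spinach + bell pepper with both tight: 4.006 servings and 1.494 servings → $5.30.
The minimum over all feasible corners is $3.66.

$3.66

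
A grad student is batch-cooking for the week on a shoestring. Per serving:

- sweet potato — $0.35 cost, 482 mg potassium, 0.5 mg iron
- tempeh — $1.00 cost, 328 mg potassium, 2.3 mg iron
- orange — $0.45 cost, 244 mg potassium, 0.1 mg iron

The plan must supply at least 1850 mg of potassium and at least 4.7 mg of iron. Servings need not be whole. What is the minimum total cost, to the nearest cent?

sweet potato only: max(1850/482, 4.7/0.5) = 9.4 servings → $3.29.
tempeh only: max(1850/328, 4.7/2.3) = 5.64 servings → $5.64.
orange only: max(1850/244, 4.7/0.1) = 47 servings → $21.15.
sweet potato + tempeh with both tight: 2.873 servings and 1.419 servings → $2.42.
sweet potato + orange: intersection lies outside the first quadrant.
tempeh + orange with both tight: 1.82 servings and 5.135 servings → $4.13.
The minimum over all feasible corners is $2.42.

$2.42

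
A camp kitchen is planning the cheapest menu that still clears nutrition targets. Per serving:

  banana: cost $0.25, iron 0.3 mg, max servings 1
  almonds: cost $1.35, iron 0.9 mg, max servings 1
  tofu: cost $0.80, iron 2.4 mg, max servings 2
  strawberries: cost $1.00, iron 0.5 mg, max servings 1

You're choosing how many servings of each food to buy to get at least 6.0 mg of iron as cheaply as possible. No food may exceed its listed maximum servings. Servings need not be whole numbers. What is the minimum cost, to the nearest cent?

$3.20

Cost per mg of iron: tofu $0.3333, banana $0.8333, almonds $1.5000, strawberries $2.0000.
Take 2 servings of tofu: +4.8 mg iron for $1.60 (total $1.60, still need 1.2 mg).
Take 1 serving of banana: +0.3 mg iron for $0.25 (total $1.85, still need 0.9 mg).
Take 1 serving of almonds: +0.9 mg iron for $1.35 (total $3.20, still need 0.0 mg).
Greedy by cheapest-per-mg is optimal for a single linear constraint, so the minimum cost is $3.20.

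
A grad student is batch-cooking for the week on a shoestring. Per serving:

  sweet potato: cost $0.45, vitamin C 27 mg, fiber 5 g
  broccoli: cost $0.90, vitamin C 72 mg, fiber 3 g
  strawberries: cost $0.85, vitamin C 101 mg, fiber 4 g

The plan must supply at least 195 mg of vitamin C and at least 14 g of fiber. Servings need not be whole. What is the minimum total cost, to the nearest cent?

sweet potato only: max(195/27, 14/5) = 7.222 servings → $3.25.
broccoli only: max(195/72, 14/3) = 4.667 servings → $4.20.
strawberries only: max(195/101, 14/4) = 3.5 servings → $2.98.
sweet potato + broccoli with both tight: 1.516 servings and 2.14 servings → $2.61.
sweet potato + strawberries with both tight: 1.597 servings and 1.504 servings → $2.00.
broccoli + strawberries: intersection lies outside the first quadrant.
The minimum over all feasible corners is $2.00.

$2.00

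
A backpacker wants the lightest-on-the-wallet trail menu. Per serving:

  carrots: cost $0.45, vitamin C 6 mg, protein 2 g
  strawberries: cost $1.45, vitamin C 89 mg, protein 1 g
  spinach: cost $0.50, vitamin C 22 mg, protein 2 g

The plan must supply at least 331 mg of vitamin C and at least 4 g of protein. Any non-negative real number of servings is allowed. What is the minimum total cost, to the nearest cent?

$5.42

With two linear requirements the optimum uses one or two foods; enumerate the corners.
carrots only: max(331/6, 4/2) = 55.17 servings → $24.82.
strawberries only: max(331/89, 4/1) = 4 servings → $5.80.
spinach only: max(331/22, 4/2) = 15.05 servings → $7.52.
carrots + strawberries with both tight: 0.1453 servings and 3.709 servings → $5.44.
carrots + spinach: the both-tight solution has a negative serving — not a feasible corner.
strawberries + spinach with both tight: 3.679 servings and 0.1603 servings → $5.42.
So the least-cost plan costs $5.42.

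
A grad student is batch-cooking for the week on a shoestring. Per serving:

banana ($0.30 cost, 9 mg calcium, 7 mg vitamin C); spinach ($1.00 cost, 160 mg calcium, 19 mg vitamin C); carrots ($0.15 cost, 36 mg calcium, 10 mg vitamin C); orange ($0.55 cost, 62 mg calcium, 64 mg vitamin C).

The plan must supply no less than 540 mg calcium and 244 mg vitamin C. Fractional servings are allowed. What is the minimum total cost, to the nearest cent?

$2.84

With two linear requirements the optimum uses one or two foods; enumerate the corners.
banana only: max(540/9, 244/7) = 60 servings → $18.00.
spinach only: max(540/160, 244/19) = 12.84 servings → $12.84.
carrots only: max(540/36, 244/10) = 24.4 servings → $3.66.
orange only: max(540/62, 244/64) = 8.71 servings → $4.79.
banana + spinach with both tight: 30.33 servings and 1.669 servings → $10.77.
banana + carrots with both tight: 20.89 servings and 9.778 servings → $7.73.
banana + orange: intersection lies outside the first quadrant.
spinach + carrots: intersection lies outside the first quadrant.
spinach + orange with both tight: 2.144 servings and 3.176 servings → $3.89.
carrots + orange with both tight: 11.54 servings and 2.01 servings → $2.84.
The minimum over all feasible corners is $2.84.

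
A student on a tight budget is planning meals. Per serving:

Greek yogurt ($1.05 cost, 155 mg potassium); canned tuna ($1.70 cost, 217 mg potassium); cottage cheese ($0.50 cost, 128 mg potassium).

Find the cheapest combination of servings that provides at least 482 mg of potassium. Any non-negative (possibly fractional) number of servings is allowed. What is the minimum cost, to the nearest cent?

$1.88

Cost per mg of potassium: cottage cheese $0.0039, Greek yogurt $0.0068, canned tuna $0.0078.
With no serving limits, use only cottage cheese: 482 mg / 128 mg = 3.766 servings × $0.50 = $1.88.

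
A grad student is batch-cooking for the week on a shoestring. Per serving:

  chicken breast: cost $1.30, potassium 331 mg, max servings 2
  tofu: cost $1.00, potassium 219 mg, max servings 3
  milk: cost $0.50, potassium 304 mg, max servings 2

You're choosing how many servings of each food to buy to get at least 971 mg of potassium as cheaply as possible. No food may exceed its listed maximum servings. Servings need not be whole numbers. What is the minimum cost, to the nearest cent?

$2.43

Cost per mg of potassium: milk $0.0016, chicken breast $0.0039, tofu $0.0046.
Take 2 servings of milk: +608.0 mg potassium for $1.00 (total $1.00, still need 363.0 mg).
Take 1.097 servings of chicken breast: +363.0 mg potassium for $1.43 (total $2.43, still need 0.0 mg).
Filling from the cheapest source first is optimal under one linear minimum: $2.43.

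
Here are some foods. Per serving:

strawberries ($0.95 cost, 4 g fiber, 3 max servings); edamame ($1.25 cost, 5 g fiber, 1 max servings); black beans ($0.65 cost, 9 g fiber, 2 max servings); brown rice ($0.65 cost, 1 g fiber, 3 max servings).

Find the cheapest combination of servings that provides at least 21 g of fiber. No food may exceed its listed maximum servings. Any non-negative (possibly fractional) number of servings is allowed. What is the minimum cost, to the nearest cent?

Cost per g of fiber: black beans $0.0722, strawberries $0.2375, edamame $0.2500, brown rice $0.6500.
Take 2 servings of black beans: +18.0 g fiber for $1.30 (total $1.30, still need 3.0 g).
Take 0.75 servings of strawberries: +3.0 g fiber for $0.71 (total $2.01, still need 0.0 g).
Greedy by cheapest-per-g is optimal for a single linear constraint, so the minimum cost is $2.01.

$2.01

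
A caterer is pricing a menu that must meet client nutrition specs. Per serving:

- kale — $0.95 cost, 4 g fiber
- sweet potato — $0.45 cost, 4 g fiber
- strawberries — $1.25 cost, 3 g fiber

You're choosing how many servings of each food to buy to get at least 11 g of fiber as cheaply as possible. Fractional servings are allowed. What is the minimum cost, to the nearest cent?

Cost per g of fiber: sweet potato $0.1125, kale $0.2375, strawberries $0.4167.
With no serving limits, use only sweet potato: 11 g / 4 g = 2.75 servings × $0.45 = $1.24.

$1.24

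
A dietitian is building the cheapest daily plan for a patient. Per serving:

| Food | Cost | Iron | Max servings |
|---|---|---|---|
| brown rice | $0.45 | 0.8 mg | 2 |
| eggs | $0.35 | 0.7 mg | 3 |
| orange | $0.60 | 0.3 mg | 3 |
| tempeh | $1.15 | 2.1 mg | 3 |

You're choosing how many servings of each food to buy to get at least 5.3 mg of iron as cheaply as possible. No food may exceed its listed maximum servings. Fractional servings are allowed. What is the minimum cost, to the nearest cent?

Cost per mg of iron: eggs $0.5000, tempeh $0.5476, brown rice $0.5625, orange $2.0000.
Take 3 servings of eggs: +2.1 mg iron for $1.05 (total $1.05, still need 3.2 mg).
Take 1.524 servings of tempeh: +3.2 mg iron for $1.75 (total $2.80, still need 0.0 mg).
Filling from the cheapest source first is optimal under one linear minimum: $2.80.

$2.80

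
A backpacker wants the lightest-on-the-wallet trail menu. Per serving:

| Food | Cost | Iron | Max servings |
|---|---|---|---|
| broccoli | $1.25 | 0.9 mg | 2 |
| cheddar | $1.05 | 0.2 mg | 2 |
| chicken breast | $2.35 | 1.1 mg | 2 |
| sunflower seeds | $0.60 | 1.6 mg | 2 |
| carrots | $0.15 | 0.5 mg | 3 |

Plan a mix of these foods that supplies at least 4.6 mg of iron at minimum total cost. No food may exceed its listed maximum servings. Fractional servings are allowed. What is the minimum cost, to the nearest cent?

$1.61

Cost per mg of iron: carrots $0.3000, sunflower seeds $0.3750, broccoli $1.3889, chicken breast $2.1364, cheddar $5.2500.
Take 3 servings of carrots: +1.5 mg iron for $0.45 (total $0.45, still need 3.1 mg).
Take 1.938 servings of sunflower seeds: +3.1 mg iron for $1.16 (total $1.61, still need 0.0 mg).
Filling from the cheapest source first is optimal under one linear minimum: $1.61.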